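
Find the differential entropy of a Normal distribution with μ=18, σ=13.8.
4.0436 nats

We have X ~ Normal(μ=18, σ=13.8).

The differential entropy measures the uncertainty or information content of the distribution.

For a Normal distribution with μ=18, σ=13.8:
h(X) = 4.0436 nats

(In bits, this would be 5.8337 bits.)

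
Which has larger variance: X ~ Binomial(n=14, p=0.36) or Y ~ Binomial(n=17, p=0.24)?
X has larger variance (3.2256 > 3.1008)

Compute the variance for each distribution:

X ~ Binomial(n=14, p=0.36):
Var(X) = 3.2256

Y ~ Binomial(n=17, p=0.24):
Var(Y) = 3.1008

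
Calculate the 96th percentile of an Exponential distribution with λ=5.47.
0.5885

We have X ~ Exponential(λ=5.47).

We want to find x such that P(X ≤ x) = 0.96.

This is the 96th percentile, which means 96% of values fall below this point.

Using the inverse CDF (quantile function):
x = F⁻¹(0.96) = 0.5885

Verification: P(X ≤ 0.5885) = 0.96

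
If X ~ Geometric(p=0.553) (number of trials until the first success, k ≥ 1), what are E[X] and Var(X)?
E[X] = 1.8083, Var(X) = 1.4617

We have X ~ Geometric(p=0.553) (number of trials until the first success, k ≥ 1).

For a Geometric distribution with p=0.553 (number of trials until the first success, k ≥ 1):

Expected value:
E[X] = 1.8083

Variance:
Var(X) = 1.4617

Standard deviation:
σ = √Var(X) = 1.2090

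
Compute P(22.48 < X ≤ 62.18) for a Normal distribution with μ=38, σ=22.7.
0.609525

We have X ~ Normal(μ=38, σ=22.7).

To find P(22.48 < X ≤ 62.18), we use:
P(22.48 < X ≤ 62.18) = P(X ≤ 62.18) - P(X ≤ 22.48)
                 = F(62.18) - F(22.48)
                 = 0.856607 - 0.247082
                 = 0.609525

So there's approximately a 61.0% chance that X falls in this range.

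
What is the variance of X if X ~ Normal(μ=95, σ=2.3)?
5.2900

We have X ~ Normal(μ=95, σ=2.3).

For a Normal distribution with μ=95, σ=2.3:
Var(X) = 5.2900

The variance measures the spread of the distribution around the mean.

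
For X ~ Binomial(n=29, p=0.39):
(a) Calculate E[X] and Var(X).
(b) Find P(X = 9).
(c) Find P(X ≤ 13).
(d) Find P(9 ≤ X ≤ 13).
(a) E[X] = 11.3100, Var(X) = 6.8991
(b) P(X = 9) = 0.106372
(c) P(X ≤ 13) = 0.798838
(d) P(9 ≤ X ≤ 13) = 0.657083

We have X ~ Binomial(n=29, p=0.39).

(a) Moments:
E[X] = 11.3100
Var(X) = 6.8991
σ = √Var(X) = 2.6266

(b) Point probability using PMF:
P(X = 9) = 0.106372

(c) Cumulative probability using CDF:
P(X ≤ 13) = F(13) = 0.798838

(d) Range probability:
P(9 ≤ X ≤ 13) = P(X ≤ 13) - P(X ≤ 8)
                   = F(13) - F(8)
                   = 0.798838 - 0.141755
                   = 0.657083

This means approximately 65.7% of outcomes fall in the interval [9, 13].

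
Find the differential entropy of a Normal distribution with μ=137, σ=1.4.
1.7554 nats

We have X ~ Normal(μ=137, σ=1.4).

The differential entropy measures the uncertainty or information content of the distribution.

For a Normal distribution with μ=137, σ=1.4:
h(X) = 1.7554 nats

(In bits, this would be 2.5325 bits.)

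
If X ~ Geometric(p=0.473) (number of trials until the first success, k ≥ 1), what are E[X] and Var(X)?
E[X] = 2.1142, Var(X) = 2.3555

We have X ~ Geometric(p=0.473) (number of trials until the first success, k ≥ 1).

For a Geometric distribution with p=0.473 (number of trials until the first success, k ≥ 1):

Expected value:
E[X] = 2.1142

Variance:
Var(X) = 2.3555

Standard deviation:
σ = √Var(X) = 1.5348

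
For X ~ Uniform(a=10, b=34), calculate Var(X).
48.0000

We have X ~ Uniform(a=10, b=34).

For a Uniform distribution with a=10, b=34:
Var(X) = 48.0000

The variance measures the spread of the distribution around the mean.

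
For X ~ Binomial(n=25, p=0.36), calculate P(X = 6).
0.080067

We have X ~ Binomial(n=25, p=0.36).

For a Binomial distribution, the PMF gives us the probability of each outcome.

Using the PMF formula:
P(X = 6) = 0.080067

Rounded to 4 decimal places: 0.0801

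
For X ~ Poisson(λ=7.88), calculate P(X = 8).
0.139460

We have X ~ Poisson(λ=7.88).

For a Poisson distribution, the PMF gives us the probability of each outcome.

Using the PMF formula:
P(X = 8) = 0.139460

Rounded to 4 decimal places: 0.1395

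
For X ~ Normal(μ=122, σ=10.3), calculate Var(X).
106.0900

We have X ~ Normal(μ=122, σ=10.3).

For a Normal distribution with μ=122, σ=10.3:
Var(X) = 106.0900

The variance measures the spread of the distribution around the mean.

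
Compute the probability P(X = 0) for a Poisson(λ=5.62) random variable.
0.003625

We have X ~ Poisson(λ=5.62).

For a Poisson distribution, the PMF gives us the probability of each outcome.

Using the PMF formula:
P(X = 0) = 0.003625

Rounded to 4 decimal places: 0.0036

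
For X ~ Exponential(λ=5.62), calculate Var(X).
0.0317

We have X ~ Exponential(λ=5.62).

For an Exponential distribution with λ=5.62:
Var(X) = 0.0317

The variance measures the spread of the distribution around the mean.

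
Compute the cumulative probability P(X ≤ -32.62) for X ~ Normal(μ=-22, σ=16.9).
0.264870

We have X ~ Normal(μ=-22, σ=16.9).

The CDF gives us P(X ≤ k).

Using the CDF:
P(X ≤ -32.62) = 0.264870

This means there's approximately a 26.5% chance that X is at most -32.62.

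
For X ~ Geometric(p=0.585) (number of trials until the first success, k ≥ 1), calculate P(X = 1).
0.585000

We have X ~ Geometric(p=0.585) (number of trials until the first success, k ≥ 1).

For a Geometric distribution, the PMF gives us the probability of each outcome.

Using the PMF formula:
P(X = 1) = 0.585000

Rounded to 4 decimal places: 0.5850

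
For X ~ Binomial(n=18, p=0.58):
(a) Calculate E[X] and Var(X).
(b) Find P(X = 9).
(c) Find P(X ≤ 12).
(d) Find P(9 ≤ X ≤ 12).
(a) E[X] = 10.4400, Var(X) = 4.3848
(b) P(X = 9) = 0.146862
(c) P(X ≤ 12) = 0.837163
(d) P(9 ≤ X ≤ 12) = 0.660384

We have X ~ Binomial(n=18, p=0.58).

(a) Moments:
E[X] = 10.4400
Var(X) = 4.3848
σ = √Var(X) = 2.0940

(b) Point probability using PMF:
P(X = 9) = 0.146862

(c) Cumulative probability using CDF:
P(X ≤ 12) = F(12) = 0.837163

(d) Range probability:
P(9 ≤ X ≤ 12) = P(X ≤ 12) - P(X ≤ 8)
                   = F(12) - F(8)
                   = 0.837163 - 0.176778
                   = 0.660384

This means approximately 66.0% of outcomes fall in the interval [9, 12].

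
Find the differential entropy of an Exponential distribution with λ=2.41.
0.1204 nats

We have X ~ Exponential(λ=2.41).

The differential entropy measures the uncertainty or information content of the distribution.

For an Exponential distribution with λ=2.41:
h(X) = 0.1204 nats

(In bits, this would be 0.1737 bits.)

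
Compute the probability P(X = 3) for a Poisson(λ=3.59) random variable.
0.212821

We have X ~ Poisson(λ=3.59).

For a Poisson distribution, the PMF gives us the probability of each outcome.

Using the PMF formula:
P(X = 3) = 0.212821

Rounded to 4 decimal places: 0.2128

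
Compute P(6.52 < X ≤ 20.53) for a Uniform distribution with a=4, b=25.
0.667143

We have X ~ Uniform(a=4, b=25).

To find P(6.52 < X ≤ 20.53), we use:
P(6.52 < X ≤ 20.53) = P(X ≤ 20.53) - P(X ≤ 6.52)
                 = F(20.53) - F(6.52)
                 = 0.787143 - 0.120000
                 = 0.667143

So there's approximately a 66.7% chance that X falls in this range.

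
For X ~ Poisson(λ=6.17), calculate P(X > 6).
0.420982

We have X ~ Poisson(λ=6.17).

P(X > 6) = 1 - P(X ≤ 6)
                = 1 - F(6)
                = 1 - 0.579018
                = 0.420982

So there's approximately a 42.1% chance that X exceeds 6.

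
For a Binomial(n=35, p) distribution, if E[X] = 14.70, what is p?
p = 0.42

For a Binomial(n, p) distribution:
E[X] = n × p

Given n = 35 and E[X] = 14.70:
14.70 = 35 × p
p = 14.70 / 35 = 0.42

Verification: Binomial(35, 0.42) has E[X] = 14.70 ✓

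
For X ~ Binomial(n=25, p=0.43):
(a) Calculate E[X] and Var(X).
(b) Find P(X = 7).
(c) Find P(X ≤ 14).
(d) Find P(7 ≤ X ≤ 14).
(a) E[X] = 10.7500, Var(X) = 6.1275
(b) P(X = 7) = 0.052711
(c) P(X ≤ 14) = 0.934382
(d) P(7 ≤ X ≤ 14) = 0.894243

We have X ~ Binomial(n=25, p=0.43).

(a) Moments:
E[X] = 10.7500
Var(X) = 6.1275
σ = √Var(X) = 2.4754

(b) Point probability using PMF:
P(X = 7) = 0.052711

(c) Cumulative probability using CDF:
P(X ≤ 14) = F(14) = 0.934382

(d) Range probability:
P(7 ≤ X ≤ 14) = P(X ≤ 14) - P(X ≤ 6)
                   = F(14) - F(6)
                   = 0.934382 - 0.040140
                   = 0.894243

This means approximately 89.4% of outcomes fall in the interval [7, 14].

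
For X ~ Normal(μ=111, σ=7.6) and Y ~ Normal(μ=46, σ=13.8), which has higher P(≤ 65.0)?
Y has higher probability (P(Y ≤ 65.0) = 0.9157 > P(X ≤ 65.0) = 0.0000)

Compute P(≤ 65.0) for each distribution:

X ~ Normal(μ=111, σ=7.6):
P(X ≤ 65.0) = 0.0000

Y ~ Normal(μ=46, σ=13.8):
P(Y ≤ 65.0) = 0.9157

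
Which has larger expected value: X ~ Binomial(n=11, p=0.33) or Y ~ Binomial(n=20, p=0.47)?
Y has larger mean (9.4000 > 3.6300)

Compute the expected value for each distribution:

X ~ Binomial(n=11, p=0.33):
E[X] = 3.6300

Y ~ Binomial(n=20, p=0.47):
E[Y] = 9.4000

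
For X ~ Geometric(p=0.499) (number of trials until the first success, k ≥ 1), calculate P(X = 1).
0.499000

We have X ~ Geometric(p=0.499) (number of trials until the first success, k ≥ 1).

For a Geometric distribution, the PMF gives us the probability of each outcome.

Using the PMF formula:
P(X = 1) = 0.499000

Rounded to 4 decimal places: 0.4990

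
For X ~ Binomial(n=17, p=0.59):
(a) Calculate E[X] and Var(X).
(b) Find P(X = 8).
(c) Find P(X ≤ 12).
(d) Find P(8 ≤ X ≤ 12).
(a) E[X] = 10.0300, Var(X) = 4.1123
(b) P(X = 8) = 0.116857
(c) P(X ≤ 12) = 0.890393
(d) P(8 ≤ X ≤ 12) = 0.783440

We have X ~ Binomial(n=17, p=0.59).

(a) Moments:
E[X] = 10.0300
Var(X) = 4.1123
σ = √Var(X) = 2.0279

(b) Point probability using PMF:
P(X = 8) = 0.116857

(c) Cumulative probability using CDF:
P(X ≤ 12) = F(12) = 0.890393

(d) Range probability:
P(8 ≤ X ≤ 12) = P(X ≤ 12) - P(X ≤ 7)
                   = F(12) - F(7)
                   = 0.890393 - 0.106953
                   = 0.783440

This means approximately 78.3% of outcomes fall in the interval [8, 12].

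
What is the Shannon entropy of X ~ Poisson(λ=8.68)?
2.4892 nats

We have X ~ Poisson(λ=8.68).

The Shannon entropy measures the uncertainty or information content of the distribution.

For a Poisson distribution with λ=8.68:
H(X) = 2.4892 nats

(In bits, this would be 3.5911 bits.)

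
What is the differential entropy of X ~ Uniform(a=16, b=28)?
2.4849 nats

We have X ~ Uniform(a=16, b=28).

The differential entropy measures the uncertainty or information content of the distribution.

For a Uniform distribution with a=16, b=28:
h(X) = 2.4849 nats

(In bits, this would be 3.5850 bits.)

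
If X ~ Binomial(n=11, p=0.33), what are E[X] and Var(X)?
E[X] = 3.6300, Var(X) = 2.4321

We have X ~ Binomial(n=11, p=0.33).

For a Binomial distribution with n=11, p=0.33:

Expected value:
E[X] = 3.6300

Variance:
Var(X) = 2.4321

Standard deviation:
σ = √Var(X) = 1.5595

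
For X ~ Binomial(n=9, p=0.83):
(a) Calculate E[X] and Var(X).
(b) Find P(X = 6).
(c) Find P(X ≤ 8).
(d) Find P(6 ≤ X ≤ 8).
(a) E[X] = 7.4700, Var(X) = 1.2699
(b) P(X = 6) = 0.134926
(c) P(X ≤ 8) = 0.813060
(d) P(6 ≤ X ≤ 8) = 0.761850

We have X ~ Binomial(n=9, p=0.83).

(a) Moments:
E[X] = 7.4700
Var(X) = 1.2699
σ = √Var(X) = 1.1269

(b) Point probability using PMF:
P(X = 6) = 0.134926

(c) Cumulative probability using CDF:
P(X ≤ 8) = F(8) = 0.813060

(d) Range probability:
P(6 ≤ X ≤ 8) = P(X ≤ 8) - P(X ≤ 5)
                   = F(8) - F(5)
                   = 0.813060 - 0.051210
                   = 0.761850

This means approximately 76.2% of outcomes fall in the interval [6, 8].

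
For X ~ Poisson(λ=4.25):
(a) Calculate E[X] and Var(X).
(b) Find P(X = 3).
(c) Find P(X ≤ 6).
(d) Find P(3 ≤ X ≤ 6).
(a) E[X] = 4.2500, Var(X) = 4.2500
(b) P(X = 3) = 0.182500
(c) P(X ≤ 6) = 0.861687
(d) P(3 ≤ X ≤ 6) = 0.657976

We have X ~ Poisson(λ=4.25).

(a) Moments:
E[X] = 4.2500
Var(X) = 4.2500
σ = √Var(X) = 2.0616

(b) Point probability using PMF:
P(X = 3) = 0.182500

(c) Cumulative probability using CDF:
P(X ≤ 6) = F(6) = 0.861687

(d) Range probability:
P(3 ≤ X ≤ 6) = P(X ≤ 6) - P(X ≤ 2)
                   = F(6) - F(2)
                   = 0.861687 - 0.203711
                   = 0.657976

This means approximately 65.8% of outcomes fall in the interval [3, 6].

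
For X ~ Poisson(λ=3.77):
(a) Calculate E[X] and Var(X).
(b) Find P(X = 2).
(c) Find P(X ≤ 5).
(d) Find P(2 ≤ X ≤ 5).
(a) E[X] = 3.7700, Var(X) = 3.7700
(b) P(X = 2) = 0.163818
(c) P(X ≤ 5) = 0.819966
(d) P(2 ≤ X ≤ 5) = 0.710008

We have X ~ Poisson(λ=3.77).

(a) Moments:
E[X] = 3.7700
Var(X) = 3.7700
σ = √Var(X) = 1.9416

(b) Point probability using PMF:
P(X = 2) = 0.163818

(c) Cumulative probability using CDF:
P(X ≤ 5) = F(5) = 0.819966

(d) Range probability:
P(2 ≤ X ≤ 5) = P(X ≤ 5) - P(X ≤ 1)
                   = F(5) - F(1)
                   = 0.819966 - 0.109958
                   = 0.710008

This means approximately 71.0% of outcomes fall in the interval [2, 5].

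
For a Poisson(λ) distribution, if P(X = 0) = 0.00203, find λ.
λ = 6.1997

For a Poisson(λ) distribution, the PMF at 0 is:
P(X = 0) = λ^0 e^(-λ) / 0! = e^(-λ)

Given P(X = 0) = 0.00203:
e^(-λ) = 0.00203
-λ = ln(0.00203)
λ = -ln(0.00203) = 6.1997

Verification: e^(-6.1997) = 0.00203 ✓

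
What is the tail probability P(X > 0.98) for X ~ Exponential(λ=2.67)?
0.073051

We have X ~ Exponential(λ=2.67).

P(X > 0.98) = 1 - P(X ≤ 0.98)
                = 1 - F(0.98)
                = 1 - 0.926949
                = 0.073051

So there's approximately a 7.3% chance that X exceeds 0.98.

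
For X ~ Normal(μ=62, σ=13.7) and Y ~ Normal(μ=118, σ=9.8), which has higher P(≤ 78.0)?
X has higher probability (P(X ≤ 78.0) = 0.8786 > P(Y ≤ 78.0) = 0.0000)

Compute P(≤ 78.0) for each distribution:

X ~ Normal(μ=62, σ=13.7):
P(X ≤ 78.0) = 0.8786

Y ~ Normal(μ=118, σ=9.8):
P(Y ≤ 78.0) = 0.0000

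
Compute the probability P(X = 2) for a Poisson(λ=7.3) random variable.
0.018000

We have X ~ Poisson(λ=7.3).

For a Poisson distribution, the PMF gives us the probability of each outcome.

Using the PMF formula:
P(X = 2) = 0.018000

Rounded to 4 decimal places: 0.0180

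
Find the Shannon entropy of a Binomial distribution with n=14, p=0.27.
1.9173 nats

We have X ~ Binomial(n=14, p=0.27).

The Shannon entropy measures the uncertainty or information content of the distribution.

For a Binomial distribution with n=14, p=0.27:
H(X) = 1.9173 nats

(In bits, this would be 2.7661 bits.)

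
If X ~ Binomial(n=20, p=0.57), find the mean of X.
11.4000

We have X ~ Binomial(n=20, p=0.57).

For a Binomial distribution with n=20, p=0.57:
E[X] = 11.4000

This is the expected (average) value of X.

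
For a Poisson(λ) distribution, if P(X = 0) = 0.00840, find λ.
λ = 4.7795

For a Poisson(λ) distribution, the PMF at 0 is:
P(X = 0) = λ^0 e^(-λ) / 0! = e^(-λ)

Given P(X = 0) = 0.00840:
e^(-λ) = 0.00840
-λ = ln(0.00840)
λ = -ln(0.00840) = 4.7795

Verification: e^(-4.7795) = 0.00840 ✓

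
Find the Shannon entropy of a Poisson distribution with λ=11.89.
2.6494 nats

We have X ~ Poisson(λ=11.89).

The Shannon entropy measures the uncertainty or information content of the distribution.

For a Poisson distribution with λ=11.89:
H(X) = 2.6494 nats

(In bits, this would be 3.8223 bits.)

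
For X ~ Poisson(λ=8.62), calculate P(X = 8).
0.136433

We have X ~ Poisson(λ=8.62).

For a Poisson distribution, the PMF gives us the probability of each outcome.

Using the PMF formula:
P(X = 8) = 0.136433

Rounded to 4 decimal places: 0.1364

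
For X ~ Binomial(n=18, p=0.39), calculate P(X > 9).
0.116328

We have X ~ Binomial(n=18, p=0.39).

P(X > 9) = 1 - P(X ≤ 9)
                = 1 - F(9)
                = 1 - 0.883672
                = 0.116328

So there's approximately a 11.6% chance that X exceeds 9.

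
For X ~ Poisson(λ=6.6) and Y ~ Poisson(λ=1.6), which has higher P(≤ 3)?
Y has higher probability (P(Y ≤ 3) = 0.9212 > P(X ≤ 3) = 0.1052)

Compute P(≤ 3) for each distribution:

X ~ Poisson(λ=6.6):
P(X ≤ 3) = 0.1052

Y ~ Poisson(λ=1.6):
P(Y ≤ 3) = 0.9212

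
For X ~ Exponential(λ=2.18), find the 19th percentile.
0.0967

We have X ~ Exponential(λ=2.18).

We want to find x such that P(X ≤ x) = 0.19.

This is the 19th percentile, which means 19% of values fall below this point.

Using the inverse CDF (quantile function):
x = F⁻¹(0.19) = 0.0967

Verification: P(X ≤ 0.0967) = 0.19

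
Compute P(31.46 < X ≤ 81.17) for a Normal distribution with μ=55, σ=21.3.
0.755852

We have X ~ Normal(μ=55, σ=21.3).

To find P(31.46 < X ≤ 81.17), we use:
P(31.46 < X ≤ 81.17) = P(X ≤ 81.17) - P(X ≤ 31.46)
                 = F(81.17) - F(31.46)
                 = 0.890396 - 0.134544
                 = 0.755852

So there's approximately a 75.6% chance that X falls in this range.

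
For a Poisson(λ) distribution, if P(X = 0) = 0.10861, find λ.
λ = 2.2200

For a Poisson(λ) distribution, the PMF at 0 is:
P(X = 0) = λ^0 e^(-λ) / 0! = e^(-λ)

Given P(X = 0) = 0.10861:
e^(-λ) = 0.10861
-λ = ln(0.10861)
λ = -ln(0.10861) = 2.2200

Verification: e^(-2.2200) = 0.10861 ✓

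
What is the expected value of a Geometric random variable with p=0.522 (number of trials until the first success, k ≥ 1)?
1.9157

We have X ~ Geometric(p=0.522) (number of trials until the first success, k ≥ 1).

For a Geometric distribution with p=0.522 (number of trials until the first success, k ≥ 1):
E[X] = 1.9157

This is the expected (average) value of X.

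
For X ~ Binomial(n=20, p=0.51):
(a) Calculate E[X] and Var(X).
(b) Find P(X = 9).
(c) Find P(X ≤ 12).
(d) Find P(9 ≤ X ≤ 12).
(a) E[X] = 10.2000, Var(X) = 4.9980
(b) P(X = 9) = 0.153283
(c) P(X ≤ 12) = 0.848223
(d) P(9 ≤ X ≤ 12) = 0.624450

We have X ~ Binomial(n=20, p=0.51).

(a) Moments:
E[X] = 10.2000
Var(X) = 4.9980
σ = √Var(X) = 2.2356

(b) Point probability using PMF:
P(X = 9) = 0.153283

(c) Cumulative probability using CDF:
P(X ≤ 12) = F(12) = 0.848223

(d) Range probability:
P(9 ≤ X ≤ 12) = P(X ≤ 12) - P(X ≤ 8)
                   = F(12) - F(8)
                   = 0.848223 - 0.223773
                   = 0.624450

This means approximately 62.4% of outcomes fall in the interval [9, 12].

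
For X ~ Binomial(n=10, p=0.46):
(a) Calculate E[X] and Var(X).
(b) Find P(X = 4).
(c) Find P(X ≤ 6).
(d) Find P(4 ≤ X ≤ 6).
(a) E[X] = 4.6000, Var(X) = 2.4840
(b) P(X = 4) = 0.233138
(c) P(X ≤ 6) = 0.885939
(d) P(4 ≤ X ≤ 6) = 0.640634

We have X ~ Binomial(n=10, p=0.46).

(a) Moments:
E[X] = 4.6000
Var(X) = 2.4840
σ = √Var(X) = 1.5761

(b) Point probability using PMF:
P(X = 4) = 0.233138

(c) Cumulative probability using CDF:
P(X ≤ 6) = F(6) = 0.885939

(d) Range probability:
P(4 ≤ X ≤ 6) = P(X ≤ 6) - P(X ≤ 3)
                   = F(6) - F(3)
                   = 0.885939 - 0.245305
                   = 0.640634

This means approximately 64.1% of outcomes fall in the interval [4, 6].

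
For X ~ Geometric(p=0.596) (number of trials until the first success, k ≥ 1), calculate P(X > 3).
0.065939

We have X ~ Geometric(p=0.596) (number of trials until the first success, k ≥ 1).

P(X > 3) = 1 - P(X ≤ 3)
                = 1 - F(3)
                = 1 - 0.934061
                = 0.065939

So there's approximately a 6.6% chance that X exceeds 3.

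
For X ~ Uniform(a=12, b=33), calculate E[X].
22.5000

We have X ~ Uniform(a=12, b=33).

For a Uniform distribution with a=12, b=33:
E[X] = 22.5000

This is the expected (average) value of X.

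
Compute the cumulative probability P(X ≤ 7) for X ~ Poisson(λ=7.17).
0.573401

We have X ~ Poisson(λ=7.17).

The CDF gives us P(X ≤ k).

Using the CDF:
P(X ≤ 7) = 0.573401

This means there's approximately a 57.3% chance that X is at most 7.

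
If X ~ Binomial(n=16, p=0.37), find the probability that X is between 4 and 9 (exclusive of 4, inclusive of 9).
0.730845

We have X ~ Binomial(n=16, p=0.37).

To find P(4 < X ≤ 9), we use:
P(4 < X ≤ 9) = P(X ≤ 9) - P(X ≤ 4)
                 = F(9) - F(4)
                 = 0.965936 - 0.235092
                 = 0.730845

So there's approximately a 73.1% chance that X falls in this range.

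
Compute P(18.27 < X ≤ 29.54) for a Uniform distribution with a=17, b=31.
0.805000

We have X ~ Uniform(a=17, b=31).

To find P(18.27 < X ≤ 29.54), we use:
P(18.27 < X ≤ 29.54) = P(X ≤ 29.54) - P(X ≤ 18.27)
                 = F(29.54) - F(18.27)
                 = 0.895714 - 0.090714
                 = 0.805000

So there's approximately a 80.5% chance that X falls in this range.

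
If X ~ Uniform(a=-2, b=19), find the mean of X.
8.5000

We have X ~ Uniform(a=-2, b=19).

For a Uniform distribution with a=-2, b=19:
E[X] = 8.5000

This is the expected (average) value of X.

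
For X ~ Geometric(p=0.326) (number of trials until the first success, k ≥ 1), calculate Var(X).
6.3420

We have X ~ Geometric(p=0.326) (number of trials until the first success, k ≥ 1).

For a Geometric distribution with p=0.326 (number of trials until the first success, k ≥ 1):
Var(X) = 6.3420

The variance measures the spread of the distribution around the mean.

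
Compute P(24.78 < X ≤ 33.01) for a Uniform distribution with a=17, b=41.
0.342917

We have X ~ Uniform(a=17, b=41).

To find P(24.78 < X ≤ 33.01), we use:
P(24.78 < X ≤ 33.01) = P(X ≤ 33.01) - P(X ≤ 24.78)
                 = F(33.01) - F(24.78)
                 = 0.667083 - 0.324167
                 = 0.342917

So there's approximately a 34.3% chance that X falls in this range.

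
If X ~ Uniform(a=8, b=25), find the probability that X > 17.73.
0.427647

We have X ~ Uniform(a=8, b=25).

P(X > 17.73) = 1 - P(X ≤ 17.73)
                = 1 - F(17.73)
                = 1 - 0.572353
                = 0.427647

So there's approximately a 42.8% chance that X exceeds 17.73.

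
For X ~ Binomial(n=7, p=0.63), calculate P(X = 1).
0.011315

We have X ~ Binomial(n=7, p=0.63).

For a Binomial distribution, the PMF gives us the probability of each outcome.

Using the PMF formula:
P(X = 1) = 0.011315

Rounded to 4 decimal places: 0.0113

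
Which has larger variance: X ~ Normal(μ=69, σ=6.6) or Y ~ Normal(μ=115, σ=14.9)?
Y has larger variance (222.0100 > 43.5600)

Compute the variance for each distribution:

X ~ Normal(μ=69, σ=6.6):
Var(X) = 43.5600

Y ~ Normal(μ=115, σ=14.9):
Var(Y) = 222.0100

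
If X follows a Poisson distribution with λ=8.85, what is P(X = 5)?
0.064868

We have X ~ Poisson(λ=8.85).

For a Poisson distribution, the PMF gives us the probability of each outcome.

Using the PMF formula:
P(X = 5) = 0.064868

Rounded to 4 decimal places: 0.0649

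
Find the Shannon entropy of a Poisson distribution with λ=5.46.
2.2503 nats

We have X ~ Poisson(λ=5.46).

The Shannon entropy measures the uncertainty or information content of the distribution.

For a Poisson distribution with λ=5.46:
H(X) = 2.2503 nats

(In bits, this would be 3.2465 bits.)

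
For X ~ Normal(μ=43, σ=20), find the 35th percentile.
35.2936

We have X ~ Normal(μ=43, σ=20).

We want to find x such that P(X ≤ x) = 0.35.

This is the 35th percentile, which means 35% of values fall below this point.

Using the inverse CDF (quantile function):
x = F⁻¹(0.35) = 35.2936

Verification: P(X ≤ 35.2936) = 0.35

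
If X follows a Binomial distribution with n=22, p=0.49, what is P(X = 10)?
0.159761

We have X ~ Binomial(n=22, p=0.49).

For a Binomial distribution, the PMF gives us the probability of each outcome.

Using the PMF formula:
P(X = 10) = 0.159761

Rounded to 4 decimal places: 0.1598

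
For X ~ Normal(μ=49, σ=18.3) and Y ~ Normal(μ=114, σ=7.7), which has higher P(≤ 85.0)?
X has higher probability (P(X ≤ 85.0) = 0.9754 > P(Y ≤ 85.0) = 0.0001)

Compute P(≤ 85.0) for each distribution:

X ~ Normal(μ=49, σ=18.3):
P(X ≤ 85.0) = 0.9754

Y ~ Normal(μ=114, σ=7.7):
P(Y ≤ 85.0) = 0.0001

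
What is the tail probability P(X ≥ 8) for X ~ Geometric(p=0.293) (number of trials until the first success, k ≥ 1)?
0.088295

We have X ~ Geometric(p=0.293) (number of trials until the first success, k ≥ 1).

For discrete distributions, P(X ≥ 8) = 1 - P(X ≤ 7).

P(X ≤ 7) = 0.911705
P(X ≥ 8) = 1 - 0.911705 = 0.088295

So there's approximately a 8.8% chance that X is at least 8.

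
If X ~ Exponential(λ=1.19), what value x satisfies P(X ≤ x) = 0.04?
0.0343

We have X ~ Exponential(λ=1.19).

We want to find x such that P(X ≤ x) = 0.04.

This is the 4th percentile, which means 4% of values fall below this point.

Using the inverse CDF (quantile function):
x = F⁻¹(0.04) = 0.0343

Verification: P(X ≤ 0.0343) = 0.04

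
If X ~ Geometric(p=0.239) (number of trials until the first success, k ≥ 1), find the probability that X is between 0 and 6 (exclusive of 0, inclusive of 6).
0.805774

We have X ~ Geometric(p=0.239) (number of trials until the first success, k ≥ 1).

To find P(0 < X ≤ 6), we use:
P(0 < X ≤ 6) = P(X ≤ 6) - P(X ≤ 0)
                 = F(6) - F(0)
                 = 0.805774 - 0.000000
                 = 0.805774

So there's approximately a 80.6% chance that X falls in this range.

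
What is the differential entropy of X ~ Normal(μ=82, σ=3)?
2.5176 nats

We have X ~ Normal(μ=82, σ=3).

The differential entropy measures the uncertainty or information content of the distribution.

For a Normal distribution with μ=82, σ=3:
h(X) = 2.5176 nats

(In bits, this would be 3.6321 bits.)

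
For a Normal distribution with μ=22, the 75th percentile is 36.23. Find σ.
σ = 21.0974

For X ~ Normal(μ, σ), the p-th percentile satisfies x = μ + z_p × σ,
where z_p = Φ⁻¹(p) is the standard normal quantile.

Step 1: z_{0.75} = Φ⁻¹(0.75) = 0.6745

Step 2: Solve for σ:
36.23 = 22 + 0.6745 × σ
σ = (36.23 - 22) / 0.6745
σ = 14.23 / 0.6745
σ = 21.0974

Verification: μ + z × σ = 22 + 0.6745 × 21.0974 = 36.23 ✓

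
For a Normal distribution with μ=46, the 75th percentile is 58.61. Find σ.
σ = 18.6956

For X ~ Normal(μ, σ), the p-th percentile satisfies x = μ + z_p × σ,
where z_p = Φ⁻¹(p) is the standard normal quantile.

Step 1: z_{0.75} = Φ⁻¹(0.75) = 0.6745

Step 2: Solve for σ:
58.61 = 46 + 0.6745 × σ
σ = (58.61 - 46) / 0.6745
σ = 12.61 / 0.6745
σ = 18.6956

Verification: μ + z × σ = 46 + 0.6745 × 18.6956 = 58.61 ✓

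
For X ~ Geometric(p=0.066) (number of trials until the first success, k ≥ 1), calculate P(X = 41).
0.004300

We have X ~ Geometric(p=0.066) (number of trials until the first success, k ≥ 1).

For a Geometric distribution, the PMF gives us the probability of each outcome.

Using the PMF formula:
P(X = 41) = 0.004300

Rounded to 4 decimal places: 0.0043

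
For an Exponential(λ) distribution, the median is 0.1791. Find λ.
λ = 3.8702

For X ~ Exponential(λ), the CDF is F(x) = 1 - e^(-λx).
The median m satisfies F(m) = 0.5:
1 - e^(-λm) = 0.5
e^(-λm) = 0.5
λm = ln(2)
m = ln(2) / λ

Given m = 0.1791:
λ = ln(2) / 0.1791 = 0.693147 / 0.1791 = 3.8702

Verification: ln(2) / 3.8702 = 0.1791 ✓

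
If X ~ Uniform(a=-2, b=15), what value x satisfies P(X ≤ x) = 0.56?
7.5200

We have X ~ Uniform(a=-2, b=15).

We want to find x such that P(X ≤ x) = 0.56.

This is the 56th percentile, which means 56% of values fall below this point.

Using the inverse CDF (quantile function):
x = F⁻¹(0.56) = 7.5200

Verification: P(X ≤ 7.5200) = 0.56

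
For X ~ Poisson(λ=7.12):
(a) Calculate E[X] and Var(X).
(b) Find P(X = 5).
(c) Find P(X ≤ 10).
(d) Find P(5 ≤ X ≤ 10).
(a) E[X] = 7.1200, Var(X) = 7.1200
(b) P(X = 5) = 0.123322
(c) P(X ≤ 10) = 0.892743
(d) P(5 ≤ X ≤ 10) = 0.730419

We have X ~ Poisson(λ=7.12).

(a) Moments:
E[X] = 7.1200
Var(X) = 7.1200
σ = √Var(X) = 2.6683

(b) Point probability using PMF:
P(X = 5) = 0.123322

(c) Cumulative probability using CDF:
P(X ≤ 10) = F(10) = 0.892743

(d) Range probability:
P(5 ≤ X ≤ 10) = P(X ≤ 10) - P(X ≤ 4)
                   = F(10) - F(4)
                   = 0.892743 - 0.162323
                   = 0.730419

This means approximately 73.0% of outcomes fall in the interval [5, 10].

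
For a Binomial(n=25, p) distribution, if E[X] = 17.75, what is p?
p = 0.71

For a Binomial(n, p) distribution:
E[X] = n × p

Given n = 25 and E[X] = 17.75:
17.75 = 25 × p
p = 17.75 / 25 = 0.71

Verification: Binomial(25, 0.71) has E[X] = 17.75 ✓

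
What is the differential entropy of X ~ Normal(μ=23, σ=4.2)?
2.8540 nats

We have X ~ Normal(μ=23, σ=4.2).

The differential entropy measures the uncertainty or information content of the distribution.

For a Normal distribution with μ=23, σ=4.2:
h(X) = 2.8540 nats

(In bits, this would be 4.1175 bits.)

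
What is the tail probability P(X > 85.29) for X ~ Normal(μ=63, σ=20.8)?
0.141942

We have X ~ Normal(μ=63, σ=20.8).

P(X > 85.29) = 1 - P(X ≤ 85.29)
                = 1 - F(85.29)
                = 1 - 0.858058
                = 0.141942

So there's approximately a 14.2% chance that X exceeds 85.29.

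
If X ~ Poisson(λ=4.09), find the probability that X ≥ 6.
0.229089

We have X ~ Poisson(λ=4.09).

For discrete distributions, P(X ≥ 6) = 1 - P(X ≤ 5).

P(X ≤ 5) = 0.770911
P(X ≥ 6) = 1 - 0.770911 = 0.229089

So there's approximately a 22.9% chance that X is at least 6.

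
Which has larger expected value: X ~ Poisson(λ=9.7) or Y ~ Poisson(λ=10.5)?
Y has larger mean (10.5000 > 9.7000)

Compute the expected value for each distribution:

X ~ Poisson(λ=9.7):
E[X] = 9.7000

Y ~ Poisson(λ=10.5):
E[Y] = 10.5000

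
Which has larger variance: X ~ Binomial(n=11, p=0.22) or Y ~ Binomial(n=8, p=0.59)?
Y has larger variance (1.9352 > 1.8876)

Compute the variance for each distribution:

X ~ Binomial(n=11, p=0.22):
Var(X) = 1.8876

Y ~ Binomial(n=8, p=0.59):
Var(Y) = 1.9352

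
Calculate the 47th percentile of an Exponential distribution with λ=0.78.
0.8139

We have X ~ Exponential(λ=0.78).

We want to find x such that P(X ≤ x) = 0.47.

This is the 47th percentile, which means 47% of values fall below this point.

Using the inverse CDF (quantile function):
x = F⁻¹(0.47) = 0.8139

Verification: P(X ≤ 0.8139) = 0.47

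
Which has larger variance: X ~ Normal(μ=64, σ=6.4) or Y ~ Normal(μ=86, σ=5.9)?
X has larger variance (40.9600 > 34.8100)

Compute the variance for each distribution:

X ~ Normal(μ=64, σ=6.4):
Var(X) = 40.9600

Y ~ Normal(μ=86, σ=5.9):
Var(Y) = 34.8100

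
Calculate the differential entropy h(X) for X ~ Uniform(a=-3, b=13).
2.7726 nats

We have X ~ Uniform(a=-3, b=13).

The differential entropy measures the uncertainty or information content of the distribution.

For a Uniform distribution with a=-3, b=13:
h(X) = 2.7726 nats

(In bits, this would be 4.0000 bits.)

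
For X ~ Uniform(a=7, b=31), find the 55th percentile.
20.2000

We have X ~ Uniform(a=7, b=31).

We want to find x such that P(X ≤ x) = 0.55.

This is the 55th percentile, which means 55% of values fall below this point.

Using the inverse CDF (quantile function):
x = F⁻¹(0.55) = 20.2000

Verification: P(X ≤ 20.2000) = 0.55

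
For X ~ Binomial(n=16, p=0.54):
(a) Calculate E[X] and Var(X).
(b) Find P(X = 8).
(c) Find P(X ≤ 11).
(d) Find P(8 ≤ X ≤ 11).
(a) E[X] = 8.6400, Var(X) = 3.9744
(b) P(X = 8) = 0.186548
(c) P(X ≤ 11) = 0.926488
(d) P(8 ≤ X ≤ 11) = 0.643591

We have X ~ Binomial(n=16, p=0.54).

(a) Moments:
E[X] = 8.6400
Var(X) = 3.9744
σ = √Var(X) = 1.9936

(b) Point probability using PMF:
P(X = 8) = 0.186548

(c) Cumulative probability using CDF:
P(X ≤ 11) = F(11) = 0.926488

(d) Range probability:
P(8 ≤ X ≤ 11) = P(X ≤ 11) - P(X ≤ 7)
                   = F(11) - F(7)
                   = 0.926488 - 0.282898
                   = 0.643591

This means approximately 64.4% of outcomes fall in the interval [8, 11].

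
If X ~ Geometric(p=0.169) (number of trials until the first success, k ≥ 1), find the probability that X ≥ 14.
0.090118

We have X ~ Geometric(p=0.169) (number of trials until the first success, k ≥ 1).

For discrete distributions, P(X ≥ 14) = 1 - P(X ≤ 13).

P(X ≤ 13) = 0.909882
P(X ≥ 14) = 1 - 0.909882 = 0.090118

So there's approximately a 9.0% chance that X is at least 14.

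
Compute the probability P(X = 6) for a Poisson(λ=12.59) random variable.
0.018839

We have X ~ Poisson(λ=12.59).

For a Poisson distribution, the PMF gives us the probability of each outcome.

Using the PMF formula:
P(X = 6) = 0.018839

Rounded to 4 decimal places: 0.0188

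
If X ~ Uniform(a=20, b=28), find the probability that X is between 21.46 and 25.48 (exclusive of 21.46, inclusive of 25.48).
0.502500

We have X ~ Uniform(a=20, b=28).

To find P(21.46 < X ≤ 25.48), we use:
P(21.46 < X ≤ 25.48) = P(X ≤ 25.48) - P(X ≤ 21.46)
                 = F(25.48) - F(21.46)
                 = 0.685000 - 0.182500
                 = 0.502500

So there's approximately a 50.2% chance that X falls in this range.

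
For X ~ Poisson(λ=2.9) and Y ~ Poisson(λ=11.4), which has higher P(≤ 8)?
X has higher probability (P(X ≤ 8) = 0.9969 > P(Y ≤ 8) = 0.1984)

Compute P(≤ 8) for each distribution:

X ~ Poisson(λ=2.9):
P(X ≤ 8) = 0.9969

Y ~ Poisson(λ=11.4):
P(Y ≤ 8) = 0.1984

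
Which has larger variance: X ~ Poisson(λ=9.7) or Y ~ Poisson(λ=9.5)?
X has larger variance (9.7000 > 9.5000)

Compute the variance for each distribution:

X ~ Poisson(λ=9.7):
Var(X) = 9.7000

Y ~ Poisson(λ=9.5):
Var(Y) = 9.5000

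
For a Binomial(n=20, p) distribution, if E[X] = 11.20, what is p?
p = 0.56

For a Binomial(n, p) distribution:
E[X] = n × p

Given n = 20 and E[X] = 11.20:
11.20 = 20 × p
p = 11.20 / 20 = 0.56

Verification: Binomial(20, 0.56) has E[X] = 11.20 ✓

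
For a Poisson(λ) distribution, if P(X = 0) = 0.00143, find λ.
λ = 6.5501

For a Poisson(λ) distribution, the PMF at 0 is:
P(X = 0) = λ^0 e^(-λ) / 0! = e^(-λ)

Given P(X = 0) = 0.00143:
e^(-λ) = 0.00143
-λ = ln(0.00143)
λ = -ln(0.00143) = 6.5501

Verification: e^(-6.5501) = 0.00143 ✓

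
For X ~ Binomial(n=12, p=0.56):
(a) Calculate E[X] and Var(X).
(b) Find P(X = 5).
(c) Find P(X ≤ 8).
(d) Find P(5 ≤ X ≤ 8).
(a) E[X] = 6.7200, Var(X) = 2.9568
(b) P(X = 5) = 0.139262
(c) P(X ≤ 8) = 0.849824
(d) P(5 ≤ X ≤ 8) = 0.751069

We have X ~ Binomial(n=12, p=0.56).

(a) Moments:
E[X] = 6.7200
Var(X) = 2.9568
σ = √Var(X) = 1.7195

(b) Point probability using PMF:
P(X = 5) = 0.139262

(c) Cumulative probability using CDF:
P(X ≤ 8) = F(8) = 0.849824

(d) Range probability:
P(5 ≤ X ≤ 8) = P(X ≤ 8) - P(X ≤ 4)
                   = F(8) - F(4)
                   = 0.849824 - 0.098755
                   = 0.751069

This means approximately 75.1% of outcomes fall in the interval [5, 8].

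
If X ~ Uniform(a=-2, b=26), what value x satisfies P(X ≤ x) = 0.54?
13.1200

We have X ~ Uniform(a=-2, b=26).

We want to find x such that P(X ≤ x) = 0.54.

This is the 54th percentile, which means 54% of values fall below this point.

Using the inverse CDF (quantile function):
x = F⁻¹(0.54) = 13.1200

Verification: P(X ≤ 13.1200) = 0.54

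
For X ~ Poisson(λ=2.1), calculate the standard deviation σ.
1.4491

We have X ~ Poisson(λ=2.1).

For a Poisson distribution with λ=2.1:
σ = √Var(X) = 1.4491

The standard deviation is the square root of the variance.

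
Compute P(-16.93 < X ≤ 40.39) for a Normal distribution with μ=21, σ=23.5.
0.742085

We have X ~ Normal(μ=21, σ=23.5).

To find P(-16.93 < X ≤ 40.39), we use:
P(-16.93 < X ≤ 40.39) = P(X ≤ 40.39) - P(X ≤ -16.93)
                 = F(40.39) - F(-16.93)
                 = 0.795344 - 0.053259
                 = 0.742085

So there's approximately a 74.2% chance that X falls in this range.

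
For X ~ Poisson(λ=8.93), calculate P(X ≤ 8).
0.464911

We have X ~ Poisson(λ=8.93).

The CDF gives us P(X ≤ k).

Using the CDF:
P(X ≤ 8) = 0.464911

This means there's approximately a 46.5% chance that X is at most 8.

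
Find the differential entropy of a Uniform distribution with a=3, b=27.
3.1781 nats

We have X ~ Uniform(a=3, b=27).

The differential entropy measures the uncertainty or information content of the distribution.

For a Uniform distribution with a=3, b=27:
h(X) = 3.1781 nats

(In bits, this would be 4.5850 bits.)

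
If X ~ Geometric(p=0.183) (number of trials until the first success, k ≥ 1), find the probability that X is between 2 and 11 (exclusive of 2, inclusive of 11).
0.559235

We have X ~ Geometric(p=0.183) (number of trials until the first success, k ≥ 1).

To find P(2 < X ≤ 11), we use:
P(2 < X ≤ 11) = P(X ≤ 11) - P(X ≤ 2)
                 = F(11) - F(2)
                 = 0.891746 - 0.332511
                 = 0.559235

So there's approximately a 55.9% chance that X falls in this range.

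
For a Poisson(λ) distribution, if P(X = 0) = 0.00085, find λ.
λ = 7.0703

For a Poisson(λ) distribution, the PMF at 0 is:
P(X = 0) = λ^0 e^(-λ) / 0! = e^(-λ)

Given P(X = 0) = 0.00085:
e^(-λ) = 0.00085
-λ = ln(0.00085)
λ = -ln(0.00085) = 7.0703

Verification: e^(-7.0703) = 0.00085 ✓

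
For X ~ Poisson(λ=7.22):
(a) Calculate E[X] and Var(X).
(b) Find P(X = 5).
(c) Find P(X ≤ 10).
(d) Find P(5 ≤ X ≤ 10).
(a) E[X] = 7.2200, Var(X) = 7.2200
(b) P(X = 5) = 0.119646
(c) P(X ≤ 10) = 0.885130
(d) P(5 ≤ X ≤ 10) = 0.731279

We have X ~ Poisson(λ=7.22).

(a) Moments:
E[X] = 7.2200
Var(X) = 7.2200
σ = √Var(X) = 2.6870

(b) Point probability using PMF:
P(X = 5) = 0.119646

(c) Cumulative probability using CDF:
P(X ≤ 10) = F(10) = 0.885130

(d) Range probability:
P(5 ≤ X ≤ 10) = P(X ≤ 10) - P(X ≤ 4)
                   = F(10) - F(4)
                   = 0.885130 - 0.153851
                   = 0.731279

This means approximately 73.1% of outcomes fall in the interval [5, 10].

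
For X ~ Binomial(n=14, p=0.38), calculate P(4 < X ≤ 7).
0.550442

We have X ~ Binomial(n=14, p=0.38).

To find P(4 < X ≤ 7), we use:
P(4 < X ≤ 7) = P(X ≤ 7) - P(X ≤ 4)
                 = F(7) - F(4)
                 = 0.883833 - 0.333391
                 = 0.550442

So there's approximately a 55.0% chance that X falls in this range.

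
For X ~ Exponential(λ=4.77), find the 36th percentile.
0.0936

We have X ~ Exponential(λ=4.77).

We want to find x such that P(X ≤ x) = 0.36.

This is the 36th percentile, which means 36% of values fall below this point.

Using the inverse CDF (quantile function):
x = F⁻¹(0.36) = 0.0936

Verification: P(X ≤ 0.0936) = 0.36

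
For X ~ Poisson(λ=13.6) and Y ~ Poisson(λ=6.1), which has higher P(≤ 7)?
Y has higher probability (P(Y ≤ 7) = 0.7301 > P(X ≤ 7) = 0.0393)

Compute P(≤ 7) for each distribution:

X ~ Poisson(λ=13.6):
P(X ≤ 7) = 0.0393

Y ~ Poisson(λ=6.1):
P(Y ≤ 7) = 0.7301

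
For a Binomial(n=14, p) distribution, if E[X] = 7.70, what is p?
p = 0.55

For a Binomial(n, p) distribution:
E[X] = n × p

Given n = 14 and E[X] = 7.70:
7.70 = 14 × p
p = 7.70 / 14 = 0.55

Verification: Binomial(14, 0.55) has E[X] = 7.70 ✓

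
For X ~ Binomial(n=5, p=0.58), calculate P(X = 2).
0.249232

We have X ~ Binomial(n=5, p=0.58).

For a Binomial distribution, the PMF gives us the probability of each outcome.

Using the PMF formula:
P(X = 2) = 0.249232

Rounded to 4 decimal places: 0.2492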